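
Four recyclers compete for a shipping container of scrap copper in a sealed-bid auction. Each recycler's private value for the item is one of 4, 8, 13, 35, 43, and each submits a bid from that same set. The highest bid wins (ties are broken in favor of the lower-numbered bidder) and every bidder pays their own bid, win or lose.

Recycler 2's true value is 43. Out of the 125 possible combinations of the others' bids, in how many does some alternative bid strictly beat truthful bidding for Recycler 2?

73

Others bid (4, 4, 4): truth gives 0; bid 8 gives 35 > 0. Violating.
Others bid (4, 4, 8): truth gives 0; bid 8 gives 35 > 0. Violating.
Others bid (4, 4, 13): truth gives 0; bid 13 gives 30 > 0. Violating.
Others bid (4, 4, 35): truth gives 0; bid 35 gives 8 > 0. Violating.
Others bid (4, 4, 43): truth gives 0; no alternative beats it.
Others bid (4, 8, 43): truth gives 0; no alternative beats it.
(Checking all 125 profiles: 73 have a profitable deviation, 52 do not.)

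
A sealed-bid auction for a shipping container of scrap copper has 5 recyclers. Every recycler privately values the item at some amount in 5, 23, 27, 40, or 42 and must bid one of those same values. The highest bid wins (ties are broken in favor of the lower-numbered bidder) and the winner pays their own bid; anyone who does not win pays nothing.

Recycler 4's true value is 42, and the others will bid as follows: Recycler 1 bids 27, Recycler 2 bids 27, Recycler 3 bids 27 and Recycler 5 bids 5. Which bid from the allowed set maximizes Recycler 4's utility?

40

Bid 5: loses, pays 0, utility 0.
Bid 23: loses, pays 0, utility 0.
Bid 27: loses, pays 0, utility 0.
Bid 40: wins, pays 40, utility 42 - 40 = 2.
Bid 42: wins, pays 42, utility 42 - 42 = 0.
The best choice is 40 with utility 2.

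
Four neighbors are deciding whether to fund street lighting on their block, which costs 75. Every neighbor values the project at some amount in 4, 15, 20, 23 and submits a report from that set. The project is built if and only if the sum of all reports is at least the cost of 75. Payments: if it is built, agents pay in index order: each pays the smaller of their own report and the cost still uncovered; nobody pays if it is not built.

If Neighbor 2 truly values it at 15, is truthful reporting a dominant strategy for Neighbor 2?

Yes

Check each profile of the others' reports and compare truth against every alternative report.
Others report (4, 4, 4): truth gives 0, best alternative gives 0.
Others report (4, 4, 15): truth gives 0, best alternative gives 0.
Others report (4, 4, 20): truth gives 0, best alternative gives 0.
Others report (4, 4, 23): truth gives 0, best alternative gives 0.
Others report (4, 15, 4): truth gives 0, best alternative gives 0.
Others report (4, 15, 15): truth gives 0, best alternative gives 0.
(Remaining 58 profiles checked similarly; truth is weakly best in each.)
In every case the truthful report is at least as good as any alternative, so it is a dominant strategy.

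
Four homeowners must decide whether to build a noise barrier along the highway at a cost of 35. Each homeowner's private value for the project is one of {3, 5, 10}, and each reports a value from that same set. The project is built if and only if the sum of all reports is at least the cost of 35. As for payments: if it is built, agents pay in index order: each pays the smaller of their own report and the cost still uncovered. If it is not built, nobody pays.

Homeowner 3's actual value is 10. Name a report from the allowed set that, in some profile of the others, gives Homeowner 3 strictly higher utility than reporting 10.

Suppose Homeowner 1 reports 10, Homeowner 2 reports 10 and Homeowner 4 reports 10.
Report 10: project built, pays 10, utility 10 - 10 = 0.
Report 5: project built, pays 5, utility 10 - 5 = 5.
So reporting 5 beats truth here (5 > 0).

5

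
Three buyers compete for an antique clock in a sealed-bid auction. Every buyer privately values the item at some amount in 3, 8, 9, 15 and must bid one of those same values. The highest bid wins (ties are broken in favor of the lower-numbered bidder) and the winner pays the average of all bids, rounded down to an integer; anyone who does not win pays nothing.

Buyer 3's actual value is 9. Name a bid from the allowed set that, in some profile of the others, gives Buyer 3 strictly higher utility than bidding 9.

8

Suppose Buyer 1 bids 3 and Buyer 2 bids 3.
Bid 9: wins, pays 5, utility 9 - 5 = 4.
Bid 8: wins, pays 4, utility 9 - 4 = 5.
So bidding 8 beats truth here (5 > 4).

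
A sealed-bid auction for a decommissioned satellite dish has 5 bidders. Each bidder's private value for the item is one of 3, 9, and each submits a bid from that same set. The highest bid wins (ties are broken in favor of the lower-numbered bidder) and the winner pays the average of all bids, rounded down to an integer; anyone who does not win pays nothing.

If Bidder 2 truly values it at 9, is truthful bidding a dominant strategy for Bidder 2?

Check each profile of the others' bids and compare truth against every alternative bid.
Others bid (3, 3, 3, 3): truth gives 5, best alternative gives 0.
Others bid (3, 3, 3, 9): truth gives 4, best alternative gives 0.
Others bid (3, 3, 9, 3): truth gives 4, best alternative gives 0.
Others bid (3, 9, 3, 3): truth gives 4, best alternative gives 0.
Others bid (3, 3, 9, 9): truth gives 3, best alternative gives 0.
Others bid (3, 9, 3, 9): truth gives 3, best alternative gives 0.
(Remaining 10 profiles checked similarly; truth is weakly best in each.)
In every case the truthful bid is at least as good as any alternative, so it is a dominant strategy.

Yes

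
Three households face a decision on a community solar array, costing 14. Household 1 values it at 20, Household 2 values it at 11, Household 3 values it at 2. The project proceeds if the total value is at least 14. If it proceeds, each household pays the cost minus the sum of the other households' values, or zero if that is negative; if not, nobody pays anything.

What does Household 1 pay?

1

Total value 33 ≥ cost 14, so the project is built.
The other households' values sum to 13.
Cost minus that sum is 14 - 13 = 1.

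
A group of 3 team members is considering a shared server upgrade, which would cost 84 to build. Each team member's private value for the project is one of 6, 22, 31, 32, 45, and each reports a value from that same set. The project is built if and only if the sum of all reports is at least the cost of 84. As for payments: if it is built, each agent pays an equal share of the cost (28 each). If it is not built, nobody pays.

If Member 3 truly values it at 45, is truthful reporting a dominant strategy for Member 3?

Check each profile of the others' reports and compare truth against every alternative report.
Others report (6, 45): truth gives 17, best alternative gives 0.
Others report (22, 22): truth gives 17, best alternative gives 0.
Others report (45, 6): truth gives 17, best alternative gives 0.
Others report (22, 31): truth gives 17, best alternative gives 17.
Others report (22, 32): truth gives 17, best alternative gives 17.
Others report (22, 45): truth gives 17, best alternative gives 17.
(Remaining 19 profiles checked similarly; truth is weakly best in each.)
In every case the truthful report is at least as good as any alternative, so it is a dominant strategy.

Yes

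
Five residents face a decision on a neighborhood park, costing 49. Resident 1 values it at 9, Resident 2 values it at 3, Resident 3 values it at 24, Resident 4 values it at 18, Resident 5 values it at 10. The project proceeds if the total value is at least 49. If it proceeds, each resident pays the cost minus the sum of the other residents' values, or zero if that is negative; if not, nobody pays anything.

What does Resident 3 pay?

Total value 64 ≥ cost 49, so the project is built.
The other residents' values sum to 40.
Cost minus that sum is 49 - 40 = 9.

9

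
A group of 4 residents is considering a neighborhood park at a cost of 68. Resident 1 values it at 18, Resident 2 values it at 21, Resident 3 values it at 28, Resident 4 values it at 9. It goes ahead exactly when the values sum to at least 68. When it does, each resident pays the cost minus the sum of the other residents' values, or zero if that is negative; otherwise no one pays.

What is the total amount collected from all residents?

44

Total value 76 ≥ cost 68, so it is built.
Resident 1: others sum to 58; max(0, 68 - 58) = 10.
Resident 2: others sum to 55; max(0, 68 - 55) = 13.
Resident 3: others sum to 48; max(0, 68 - 48) = 20.
Resident 4: others sum to 67; max(0, 68 - 67) = 1.
Total collected = 10 + 13 + 20 + 1 = 44.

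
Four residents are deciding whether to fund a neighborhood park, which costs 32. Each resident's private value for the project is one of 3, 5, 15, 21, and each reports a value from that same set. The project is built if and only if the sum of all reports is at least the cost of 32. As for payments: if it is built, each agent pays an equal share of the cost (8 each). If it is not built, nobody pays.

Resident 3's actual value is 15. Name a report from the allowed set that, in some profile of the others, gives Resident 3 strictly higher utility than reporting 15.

21

Suppose Resident 1 reports 3, Resident 2 reports 3 and Resident 4 reports 5.
Report 15: project not built, utility 0.
Report 21: project built, pays 8, utility 15 - 8 = 7.
So reporting 21 beats truth here (7 > 0).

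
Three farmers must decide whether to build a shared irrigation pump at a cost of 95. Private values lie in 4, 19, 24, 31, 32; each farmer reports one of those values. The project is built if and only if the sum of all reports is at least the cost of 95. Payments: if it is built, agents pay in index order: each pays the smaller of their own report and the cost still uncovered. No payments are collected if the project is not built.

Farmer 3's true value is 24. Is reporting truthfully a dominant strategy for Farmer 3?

Check each profile of the others' reports and compare truth against every alternative report.
Others report (4, 4): truth gives 0, best alternative gives 0.
Others report (4, 19): truth gives 0, best alternative gives 0.
Others report (4, 24): truth gives 0, best alternative gives 0.
Others report (4, 31): truth gives 0, best alternative gives 0.
Others report (4, 32): truth gives 0, best alternative gives 0.
Others report (19, 4): truth gives 0, best alternative gives 0.
(Remaining 19 profiles checked similarly; truth is weakly best in each.)
In every case the truthful report is at least as good as any alternative, so it is a dominant strategy.

Yes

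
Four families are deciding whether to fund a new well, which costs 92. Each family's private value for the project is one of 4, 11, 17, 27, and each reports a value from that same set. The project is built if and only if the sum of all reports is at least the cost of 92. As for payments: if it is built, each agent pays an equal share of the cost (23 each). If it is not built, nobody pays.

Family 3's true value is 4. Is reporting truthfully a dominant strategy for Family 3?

Check each profile of the others' reports and compare truth against every alternative report.
Others report (27, 27, 27): truth gives 0, best alternative gives -19.
Others report (4, 4, 4): truth gives 0, best alternative gives 0.
Others report (4, 4, 11): truth gives 0, best alternative gives 0.
Others report (4, 4, 17): truth gives 0, best alternative gives 0.
Others report (4, 4, 27): truth gives 0, best alternative gives 0.
Others report (4, 11, 4): truth gives 0, best alternative gives 0.
(Remaining 58 profiles checked similarly; truth is weakly best in each.)
In every case the truthful report is at least as good as any alternative, so it is a dominant strategy.

Yes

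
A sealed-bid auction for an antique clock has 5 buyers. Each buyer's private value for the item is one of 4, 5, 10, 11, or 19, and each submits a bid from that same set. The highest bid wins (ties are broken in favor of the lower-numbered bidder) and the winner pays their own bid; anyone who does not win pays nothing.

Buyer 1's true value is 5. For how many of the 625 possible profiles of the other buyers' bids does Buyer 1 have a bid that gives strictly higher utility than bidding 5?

1

Others bid (4, 4, 4, 4): truth gives 0; bid 4 gives 1 > 0. Violating.
Others bid (4, 4, 4, 5): truth gives 0; no alternative beats it.
Others bid (4, 4, 4, 10): truth gives 0; no alternative beats it.
(Checking all 625 profiles: 1 has a profitable deviation, 624 do not.)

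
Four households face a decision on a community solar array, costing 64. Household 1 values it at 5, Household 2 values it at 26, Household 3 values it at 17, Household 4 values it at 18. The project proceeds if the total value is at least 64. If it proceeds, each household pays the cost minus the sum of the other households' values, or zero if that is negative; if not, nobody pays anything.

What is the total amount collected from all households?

58

Total value 66 ≥ cost 64, so it is built.
Household 1: others sum to 61; max(0, 64 - 61) = 3.
Household 2: others sum to 40; max(0, 64 - 40) = 24.
Household 3: others sum to 49; max(0, 64 - 49) = 15.
Household 4: others sum to 48; max(0, 64 - 48) = 16.
Total collected = 3 + 24 + 15 + 16 = 58.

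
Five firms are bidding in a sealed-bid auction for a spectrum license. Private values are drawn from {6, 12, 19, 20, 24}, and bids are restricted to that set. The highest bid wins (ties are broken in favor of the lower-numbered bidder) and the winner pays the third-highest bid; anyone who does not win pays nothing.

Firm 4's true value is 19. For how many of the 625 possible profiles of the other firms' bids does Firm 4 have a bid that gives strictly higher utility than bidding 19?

64

Others bid (6, 6, 6, 20): truth gives 0; bid 20 gives 13 > 0. Violating.
Others bid (6, 6, 6, 24): truth gives 0; bid 24 gives 13 > 0. Violating.
Others bid (6, 6, 12, 20): truth gives 0; bid 20 gives 7 > 0. Violating.
Others bid (6, 6, 12, 24): truth gives 0; bid 24 gives 7 > 0. Violating.
Others bid (6, 6, 6, 6): truth gives 13; no alternative beats it.
Others bid (6, 6, 6, 12): truth gives 13; no alternative beats it.
(Checking all 625 profiles: 64 have a profitable deviation, 561 do not.)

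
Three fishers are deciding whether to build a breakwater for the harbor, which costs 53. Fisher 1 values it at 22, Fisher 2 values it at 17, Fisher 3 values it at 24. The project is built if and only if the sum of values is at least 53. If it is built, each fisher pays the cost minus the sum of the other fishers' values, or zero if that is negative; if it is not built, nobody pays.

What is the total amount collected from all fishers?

Total value 63 ≥ cost 53, so it is built.
Fisher 1: others sum to 41; max(0, 53 - 41) = 12.
Fisher 2: others sum to 46; max(0, 53 - 46) = 7.
Fisher 3: others sum to 39; max(0, 53 - 39) = 14.
Total collected = 12 + 7 + 14 = 33.

33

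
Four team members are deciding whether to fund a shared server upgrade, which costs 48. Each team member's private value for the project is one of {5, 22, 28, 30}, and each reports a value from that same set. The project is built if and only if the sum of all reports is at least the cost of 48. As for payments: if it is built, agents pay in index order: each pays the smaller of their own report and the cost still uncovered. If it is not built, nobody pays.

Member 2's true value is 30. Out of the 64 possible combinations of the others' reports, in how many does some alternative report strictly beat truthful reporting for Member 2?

61

Others report (5, 5, 22): truth gives 0; report 22 gives 8 > 0. Violating.
Others report (5, 5, 28): truth gives 0; report 22 gives 8 > 0. Violating.
Others report (5, 5, 30): truth gives 0; report 22 gives 8 > 0. Violating.
Others report (5, 22, 5): truth gives 0; report 22 gives 8 > 0. Violating.
Others report (5, 5, 5): truth gives 0; no alternative beats it.
Others report (28, 5, 5): truth gives 10; no alternative beats it.
(Checking all 64 profiles: 61 have a profitable deviation, 3 do not.)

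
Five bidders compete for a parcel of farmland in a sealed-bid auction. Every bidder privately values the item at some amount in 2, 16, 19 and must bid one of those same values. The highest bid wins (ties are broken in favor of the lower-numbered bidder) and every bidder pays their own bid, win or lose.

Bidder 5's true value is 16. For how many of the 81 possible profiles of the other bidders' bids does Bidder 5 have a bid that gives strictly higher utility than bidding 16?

80

Others bid (2, 2, 2, 16): truth gives -16; bid 2 gives -2 > -16. Violating.
Others bid (2, 2, 2, 19): truth gives -16; bid 2 gives -2 > -16. Violating.
Others bid (2, 2, 16, 2): truth gives -16; bid 2 gives -2 > -16. Violating.
Others bid (2, 2, 16, 16): truth gives -16; bid 2 gives -2 > -16. Violating.
Others bid (2, 2, 2, 2): truth gives 0; no alternative beats it.
(Checking all 81 profiles: 80 have a profitable deviation, 1 does not.)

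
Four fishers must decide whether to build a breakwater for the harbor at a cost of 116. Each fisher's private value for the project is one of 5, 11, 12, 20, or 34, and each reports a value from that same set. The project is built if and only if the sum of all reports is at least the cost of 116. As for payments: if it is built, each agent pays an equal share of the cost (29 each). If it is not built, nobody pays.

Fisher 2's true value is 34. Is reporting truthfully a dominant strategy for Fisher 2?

Check each profile of the others' reports and compare truth against every alternative report.
Others report (20, 34, 34): truth gives 5, best alternative gives 0.
Others report (34, 20, 34): truth gives 5, best alternative gives 0.
Others report (34, 34, 20): truth gives 5, best alternative gives 0.
Others report (34, 34, 34): truth gives 5, best alternative gives 5.
Others report (5, 5, 5): truth gives 0, best alternative gives 0.
Others report (5, 5, 11): truth gives 0, best alternative gives 0.
(Remaining 119 profiles checked similarly; truth is weakly best in each.)
In every case the truthful report is at least as good as any alternative, so it is a dominant strategy.

Yes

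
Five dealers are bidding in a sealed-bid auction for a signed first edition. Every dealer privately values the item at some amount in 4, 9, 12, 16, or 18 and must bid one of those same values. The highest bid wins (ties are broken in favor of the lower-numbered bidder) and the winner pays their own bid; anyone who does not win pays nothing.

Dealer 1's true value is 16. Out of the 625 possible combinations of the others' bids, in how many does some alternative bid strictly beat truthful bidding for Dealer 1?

Others bid (4, 4, 4, 4): truth gives 0; bid 4 gives 12 > 0. Violating.
Others bid (4, 4, 4, 9): truth gives 0; bid 9 gives 7 > 0. Violating.
Others bid (4, 4, 4, 12): truth gives 0; bid 12 gives 4 > 0. Violating.
Others bid (4, 4, 9, 4): truth gives 0; bid 9 gives 7 > 0. Violating.
Others bid (4, 4, 4, 16): truth gives 0; no alternative beats it.
Others bid (4, 4, 4, 18): truth gives 0; no alternative beats it.
(Checking all 625 profiles: 81 have a profitable deviation, 544 do not.)

81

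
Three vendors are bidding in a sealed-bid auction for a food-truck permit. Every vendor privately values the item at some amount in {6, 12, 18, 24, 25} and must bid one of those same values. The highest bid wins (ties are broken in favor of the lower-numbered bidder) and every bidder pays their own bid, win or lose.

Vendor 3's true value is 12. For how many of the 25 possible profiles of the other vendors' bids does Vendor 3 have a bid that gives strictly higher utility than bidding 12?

24

Others bid (6, 12): truth gives -12; bid 6 gives -6 > -12. Violating.
Others bid (6, 18): truth gives -12; bid 6 gives -6 > -12. Violating.
Others bid (6, 24): truth gives -12; bid 6 gives -6 > -12. Violating.
Others bid (6, 25): truth gives -12; bid 6 gives -6 > -12. Violating.
Others bid (6, 6): truth gives 0; no alternative beats it.
(Checking all 25 profiles: 24 have a profitable deviation, 1 does not.)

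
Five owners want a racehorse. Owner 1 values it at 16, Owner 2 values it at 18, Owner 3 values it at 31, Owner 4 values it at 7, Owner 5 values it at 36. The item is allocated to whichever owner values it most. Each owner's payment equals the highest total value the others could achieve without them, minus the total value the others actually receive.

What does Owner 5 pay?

31

Owner 5 has the highest value and receives the item.
Without Owner 5, the item would go to the next-highest value, 31, so the others could achieve 31.
With Owner 5 present and winning, the others receive nothing, so their total is 0.
Payment = 31 - 0 = 31.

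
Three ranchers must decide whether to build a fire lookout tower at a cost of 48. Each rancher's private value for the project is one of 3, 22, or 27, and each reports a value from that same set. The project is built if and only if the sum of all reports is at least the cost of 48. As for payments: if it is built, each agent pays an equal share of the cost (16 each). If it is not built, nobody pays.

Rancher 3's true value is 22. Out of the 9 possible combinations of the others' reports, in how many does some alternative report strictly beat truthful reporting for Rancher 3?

2

Others report (3, 22): truth gives 0; report 27 gives 6 > 0. Violating.
Others report (22, 3): truth gives 0; report 27 gives 6 > 0. Violating.
Others report (3, 3): truth gives 0; no alternative beats it.
Others report (3, 27): truth gives 6; no alternative beats it.
(Checking all 9 profiles: 2 have a profitable deviation, 7 do not.)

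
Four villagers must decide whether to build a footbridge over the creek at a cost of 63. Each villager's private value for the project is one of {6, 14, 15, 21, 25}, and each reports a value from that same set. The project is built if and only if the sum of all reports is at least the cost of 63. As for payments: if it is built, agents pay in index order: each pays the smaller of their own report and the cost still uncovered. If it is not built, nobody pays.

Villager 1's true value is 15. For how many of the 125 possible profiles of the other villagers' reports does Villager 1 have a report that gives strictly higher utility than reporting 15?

Others report (6, 21, 25): truth gives 0; report 14 gives 1 > 0. Violating.
Others report (6, 25, 21): truth gives 0; report 14 gives 1 > 0. Violating.
Others report (6, 25, 25): truth gives 0; report 14 gives 1 > 0. Violating.
Others report (14, 14, 21): truth gives 0; report 14 gives 1 > 0. Violating.
Others report (6, 6, 6): truth gives 0; no alternative beats it.
Others report (6, 6, 14): truth gives 0; no alternative beats it.
(Checking all 125 profiles: 65 have a profitable deviation, 60 do not.)

65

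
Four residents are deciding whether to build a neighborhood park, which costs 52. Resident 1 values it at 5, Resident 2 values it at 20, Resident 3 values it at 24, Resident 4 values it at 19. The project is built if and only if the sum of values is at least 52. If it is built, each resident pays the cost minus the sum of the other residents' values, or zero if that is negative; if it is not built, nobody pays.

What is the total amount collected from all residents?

15

Total value 68 ≥ cost 52, so it is built.
Resident 1: others sum to 63; max(0, 52 - 63) = 0.
Resident 2: others sum to 48; max(0, 52 - 48) = 4.
Resident 3: others sum to 44; max(0, 52 - 44) = 8.
Resident 4: others sum to 49; max(0, 52 - 49) = 3.
Total collected = 0 + 4 + 8 + 3 = 15.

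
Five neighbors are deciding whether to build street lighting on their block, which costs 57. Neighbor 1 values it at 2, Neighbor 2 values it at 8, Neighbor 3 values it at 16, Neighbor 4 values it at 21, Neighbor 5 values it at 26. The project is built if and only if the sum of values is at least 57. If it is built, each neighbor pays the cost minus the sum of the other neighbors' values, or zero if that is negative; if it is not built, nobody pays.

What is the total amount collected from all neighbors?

15

Total value 73 ≥ cost 57, so it is built.
Neighbor 1: others sum to 71; max(0, 57 - 71) = 0.
Neighbor 2: others sum to 65; max(0, 57 - 65) = 0.
Neighbor 3: others sum to 57; max(0, 57 - 57) = 0.
Neighbor 4: others sum to 52; max(0, 57 - 52) = 5.
Neighbor 5: others sum to 47; max(0, 57 - 47) = 10.
Total collected = 0 + 0 + 0 + 5 + 10 = 15.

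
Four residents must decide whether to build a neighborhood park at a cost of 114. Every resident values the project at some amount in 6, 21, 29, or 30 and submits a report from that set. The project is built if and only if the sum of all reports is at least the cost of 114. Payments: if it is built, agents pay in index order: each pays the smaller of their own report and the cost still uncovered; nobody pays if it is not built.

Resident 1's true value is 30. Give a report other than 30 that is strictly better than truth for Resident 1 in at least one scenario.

Suppose Resident 2 reports 29, Resident 3 reports 29 and Resident 4 reports 29.
Report 30: project built, pays 30, utility 30 - 30 = 0.
Report 29: project built, pays 29, utility 30 - 29 = 1.
So reporting 29 beats truth here (1 > 0).

29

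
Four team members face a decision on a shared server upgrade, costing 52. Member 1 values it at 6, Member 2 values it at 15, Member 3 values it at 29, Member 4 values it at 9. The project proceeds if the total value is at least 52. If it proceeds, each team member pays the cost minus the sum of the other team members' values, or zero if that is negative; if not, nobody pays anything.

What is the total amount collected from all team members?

32

Total value 59 ≥ cost 52, so it is built.
Member 1: others sum to 53; max(0, 52 - 53) = 0.
Member 2: others sum to 44; max(0, 52 - 44) = 8.
Member 3: others sum to 30; max(0, 52 - 30) = 22.
Member 4: others sum to 50; max(0, 52 - 50) = 2.
Total collected = 0 + 8 + 22 + 2 = 32.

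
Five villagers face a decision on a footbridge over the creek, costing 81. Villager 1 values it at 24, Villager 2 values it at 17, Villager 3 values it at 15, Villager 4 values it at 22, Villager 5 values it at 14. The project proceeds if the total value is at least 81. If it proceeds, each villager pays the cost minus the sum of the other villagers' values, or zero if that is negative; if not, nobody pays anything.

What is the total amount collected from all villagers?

Total value 92 ≥ cost 81, so it is built.
Villager 1: others sum to 68; max(0, 81 - 68) = 13.
Villager 2: others sum to 75; max(0, 81 - 75) = 6.
Villager 3: others sum to 77; max(0, 81 - 77) = 4.
Villager 4: others sum to 70; max(0, 81 - 70) = 11.
Villager 5: others sum to 78; max(0, 81 - 78) = 3.
Total collected = 13 + 6 + 4 + 11 + 3 = 37.

37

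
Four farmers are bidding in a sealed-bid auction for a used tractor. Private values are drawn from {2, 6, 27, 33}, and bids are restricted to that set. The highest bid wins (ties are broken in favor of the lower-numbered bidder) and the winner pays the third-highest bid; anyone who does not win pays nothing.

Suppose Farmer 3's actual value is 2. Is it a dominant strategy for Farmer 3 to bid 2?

Check each profile of the others' bids and compare truth against every alternative bid.
Others bid (2, 2, 2): truth gives 0, best alternative gives 0.
Others bid (2, 2, 6): truth gives 0, best alternative gives 0.
Others bid (2, 2, 27): truth gives 0, best alternative gives 0.
Others bid (2, 2, 33): truth gives 0, best alternative gives 0.
Others bid (2, 6, 2): truth gives 0, best alternative gives 0.
Others bid (2, 6, 6): truth gives 0, best alternative gives 0.
(Remaining 58 profiles checked similarly; truth is weakly best in each.)
In every case the truthful bid is at least as good as any alternative, so it is a dominant strategy.

Yes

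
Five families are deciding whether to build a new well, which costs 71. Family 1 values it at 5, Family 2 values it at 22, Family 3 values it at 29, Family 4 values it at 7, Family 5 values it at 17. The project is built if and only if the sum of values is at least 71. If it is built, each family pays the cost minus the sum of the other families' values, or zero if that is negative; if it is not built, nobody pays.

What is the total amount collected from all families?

Total value 80 ≥ cost 71, so it is built.
Family 1: others sum to 75; max(0, 71 - 75) = 0.
Family 2: others sum to 58; max(0, 71 - 58) = 13.
Family 3: others sum to 51; max(0, 71 - 51) = 20.
Family 4: others sum to 73; max(0, 71 - 73) = 0.
Family 5: others sum to 63; max(0, 71 - 63) = 8.
Total collected = 0 + 13 + 20 + 0 + 8 = 41.

41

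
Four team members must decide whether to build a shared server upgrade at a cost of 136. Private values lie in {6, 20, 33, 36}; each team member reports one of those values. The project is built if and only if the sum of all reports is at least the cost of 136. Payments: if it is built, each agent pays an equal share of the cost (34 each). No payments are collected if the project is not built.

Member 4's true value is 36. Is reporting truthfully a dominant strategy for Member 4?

Yes

Check each profile of the others' reports and compare truth against every alternative report.
Others report (33, 33, 36): truth gives 2, best alternative gives 0.
Others report (33, 36, 33): truth gives 2, best alternative gives 0.
Others report (36, 33, 33): truth gives 2, best alternative gives 0.
Others report (33, 36, 36): truth gives 2, best alternative gives 2.
Others report (36, 33, 36): truth gives 2, best alternative gives 2.
Others report (36, 36, 33): truth gives 2, best alternative gives 2.
(Remaining 58 profiles checked similarly; truth is weakly best in each.)
In every case the truthful report is at least as good as any alternative, so it is a dominant strategy.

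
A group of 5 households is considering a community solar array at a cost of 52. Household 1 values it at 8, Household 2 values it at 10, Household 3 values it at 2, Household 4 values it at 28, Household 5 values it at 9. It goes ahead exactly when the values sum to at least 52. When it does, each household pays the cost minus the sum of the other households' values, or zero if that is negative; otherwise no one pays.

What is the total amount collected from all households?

Total value 57 ≥ cost 52, so it is built.
Household 1: others sum to 49; max(0, 52 - 49) = 3.
Household 2: others sum to 47; max(0, 52 - 47) = 5.
Household 3: others sum to 55; max(0, 52 - 55) = 0.
Household 4: others sum to 29; max(0, 52 - 29) = 23.
Household 5: others sum to 48; max(0, 52 - 48) = 4.
Total collected = 3 + 5 + 0 + 23 + 4 = 35.

35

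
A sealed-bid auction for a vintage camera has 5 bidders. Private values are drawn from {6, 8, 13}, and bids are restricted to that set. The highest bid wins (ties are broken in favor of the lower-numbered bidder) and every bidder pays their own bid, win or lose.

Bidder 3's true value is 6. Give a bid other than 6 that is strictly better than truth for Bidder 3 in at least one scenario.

8

Suppose Bidder 1 bids 6, Bidder 2 bids 6, Bidder 4 bids 6 and Bidder 5 bids 6.
Bid 6: loses but pays 6, utility -6.
Bid 8: wins, pays 8, utility 6 - 8 = -2.
So bidding 8 beats truth here (-2 > -6).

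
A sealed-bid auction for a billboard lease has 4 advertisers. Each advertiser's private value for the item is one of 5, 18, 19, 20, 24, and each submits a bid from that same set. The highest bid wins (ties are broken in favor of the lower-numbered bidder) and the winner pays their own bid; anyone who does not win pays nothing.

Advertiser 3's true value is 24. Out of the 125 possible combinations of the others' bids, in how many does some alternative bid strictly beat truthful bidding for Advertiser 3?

36

Others bid (5, 5, 5): truth gives 0; bid 18 gives 6 > 0. Violating.
Others bid (5, 5, 18): truth gives 0; bid 18 gives 6 > 0. Violating.
Others bid (5, 5, 19): truth gives 0; bid 19 gives 5 > 0. Violating.
Others bid (5, 5, 20): truth gives 0; bid 20 gives 4 > 0. Violating.
Others bid (5, 5, 24): truth gives 0; no alternative beats it.
Others bid (5, 18, 24): truth gives 0; no alternative beats it.
(Checking all 125 profiles: 36 have a profitable deviation, 89 do not.)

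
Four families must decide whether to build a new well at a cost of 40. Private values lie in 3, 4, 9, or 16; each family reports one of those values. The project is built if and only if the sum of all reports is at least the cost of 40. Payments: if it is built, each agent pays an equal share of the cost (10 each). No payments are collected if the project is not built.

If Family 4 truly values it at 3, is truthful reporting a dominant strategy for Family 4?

Check each profile of the others' reports and compare truth against every alternative report.
Others report (4, 16, 16): truth gives 0, best alternative gives -7.
Others report (16, 4, 16): truth gives 0, best alternative gives -7.
Others report (16, 16, 4): truth gives 0, best alternative gives -7.
Others report (9, 16, 16): truth gives -7, best alternative gives -7.
Others report (16, 9, 16): truth gives -7, best alternative gives -7.
Others report (16, 16, 9): truth gives -7, best alternative gives -7.
(Remaining 58 profiles checked similarly; truth is weakly best in each.)
In every case the truthful report is at least as good as any alternative, so it is a dominant strategy.

Yes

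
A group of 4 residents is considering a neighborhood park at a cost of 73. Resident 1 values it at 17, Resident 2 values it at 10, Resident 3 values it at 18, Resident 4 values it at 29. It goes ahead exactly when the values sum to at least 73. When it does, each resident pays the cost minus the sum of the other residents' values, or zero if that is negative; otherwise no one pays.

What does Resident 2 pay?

Total value 74 ≥ cost 73, so the project is built.
The other residents' values sum to 64.
Cost minus that sum is 73 - 64 = 9.

9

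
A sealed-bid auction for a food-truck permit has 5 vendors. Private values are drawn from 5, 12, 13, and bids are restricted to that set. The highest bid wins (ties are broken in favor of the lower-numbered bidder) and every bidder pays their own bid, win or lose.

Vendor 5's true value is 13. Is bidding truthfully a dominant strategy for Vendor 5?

No

Consider the case where Vendor 1 bids 5, Vendor 2 bids 5, Vendor 3 bids 5 and Vendor 4 bids 5.
Truthful bid 13: wins, pays 13, utility 13 - 13 = 0.
Bid 12 instead: wins, pays 12, utility 13 - 12 = 1.
Since 1 > 0, bidding 12 is strictly better here, so truthful bidding is not dominant.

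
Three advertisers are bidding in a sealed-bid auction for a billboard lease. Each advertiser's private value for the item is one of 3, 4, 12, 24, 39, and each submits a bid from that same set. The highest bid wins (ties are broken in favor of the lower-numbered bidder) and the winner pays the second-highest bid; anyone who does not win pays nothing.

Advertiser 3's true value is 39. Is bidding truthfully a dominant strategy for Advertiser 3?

Check each profile of the others' bids and compare truth against every alternative bid.
Others bid (3, 24): truth gives 15, best alternative gives 0.
Others bid (4, 24): truth gives 15, best alternative gives 0.
Others bid (12, 24): truth gives 15, best alternative gives 0.
Others bid (24, 3): truth gives 15, best alternative gives 0.
Others bid (24, 4): truth gives 15, best alternative gives 0.
Others bid (24, 12): truth gives 15, best alternative gives 0.
(Remaining 19 profiles checked similarly; truth is weakly best in each.)
In every case the truthful bid is at least as good as any alternative, so it is a dominant strategy.

Yes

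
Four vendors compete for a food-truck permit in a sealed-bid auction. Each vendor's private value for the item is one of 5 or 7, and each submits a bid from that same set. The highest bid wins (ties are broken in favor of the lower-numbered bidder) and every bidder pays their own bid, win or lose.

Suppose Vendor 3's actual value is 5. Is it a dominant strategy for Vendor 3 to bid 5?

Consider the case where Vendor 1 bids 5, Vendor 2 bids 5 and Vendor 4 bids 5.
Truthful bid 5: loses but pays 5, utility -5.
Bid 7 instead: wins, pays 7, utility 5 - 7 = -2.
Since -2 > -5, bidding 7 is strictly better here, so truthful bidding is not dominant.

No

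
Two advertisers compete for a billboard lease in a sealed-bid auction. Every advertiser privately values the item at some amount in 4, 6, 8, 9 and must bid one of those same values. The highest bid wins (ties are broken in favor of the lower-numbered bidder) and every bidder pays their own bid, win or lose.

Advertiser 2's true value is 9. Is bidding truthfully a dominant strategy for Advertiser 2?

No

Consider the case where Advertiser 1 bids 4.
Truthful bid 9: wins, pays 9, utility 9 - 9 = 0.
Bid 6 instead: wins, pays 6, utility 9 - 6 = 3.
Since 3 > 0, bidding 6 is strictly better here, so truthful bidding is not dominant.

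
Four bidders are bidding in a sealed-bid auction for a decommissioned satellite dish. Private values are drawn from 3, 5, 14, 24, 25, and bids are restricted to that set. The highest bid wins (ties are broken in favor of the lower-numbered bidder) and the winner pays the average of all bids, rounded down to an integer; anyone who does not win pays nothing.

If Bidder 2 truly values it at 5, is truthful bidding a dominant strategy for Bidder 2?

Yes

Check each profile of the others' bids and compare truth against every alternative bid.
Others bid (3, 3, 3): truth gives 2, best alternative gives 0.
Others bid (3, 3, 5): truth gives 1, best alternative gives 0.
Others bid (3, 5, 3): truth gives 1, best alternative gives 0.
Others bid (3, 5, 5): truth gives 1, best alternative gives 0.
Others bid (3, 3, 14): truth gives 0, best alternative gives 0.
Others bid (3, 3, 24): truth gives 0, best alternative gives 0.
(Remaining 119 profiles checked similarly; truth is weakly best in each.)
In every case the truthful bid is at least as good as any alternative, so it is a dominant strategy.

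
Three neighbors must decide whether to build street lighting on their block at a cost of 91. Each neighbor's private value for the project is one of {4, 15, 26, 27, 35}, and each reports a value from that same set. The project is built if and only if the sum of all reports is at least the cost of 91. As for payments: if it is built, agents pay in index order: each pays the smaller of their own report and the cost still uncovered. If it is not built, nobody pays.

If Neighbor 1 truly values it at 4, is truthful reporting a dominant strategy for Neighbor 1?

Yes

Check each profile of the others' reports and compare truth against every alternative report.
Others report (4, 4): truth gives 0, best alternative gives 0.
Others report (4, 15): truth gives 0, best alternative gives 0.
Others report (4, 26): truth gives 0, best alternative gives 0.
Others report (4, 27): truth gives 0, best alternative gives 0.
Others report (4, 35): truth gives 0, best alternative gives 0.
Others report (15, 4): truth gives 0, best alternative gives 0.
(Remaining 19 profiles checked similarly; truth is weakly best in each.)
In every case the truthful report is at least as good as any alternative, so it is a dominant strategy.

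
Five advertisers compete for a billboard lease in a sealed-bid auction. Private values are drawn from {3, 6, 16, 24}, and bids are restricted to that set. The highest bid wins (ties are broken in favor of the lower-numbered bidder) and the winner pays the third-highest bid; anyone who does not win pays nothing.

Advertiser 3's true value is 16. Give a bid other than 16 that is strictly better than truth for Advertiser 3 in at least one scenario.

Suppose Advertiser 1 bids 3, Advertiser 2 bids 3, Advertiser 4 bids 3 and Advertiser 5 bids 24.
Bid 16: loses, pays 0, utility 0.
Bid 24: wins, pays 3, utility 16 - 3 = 13.
So bidding 24 beats truth here (13 > 0).

24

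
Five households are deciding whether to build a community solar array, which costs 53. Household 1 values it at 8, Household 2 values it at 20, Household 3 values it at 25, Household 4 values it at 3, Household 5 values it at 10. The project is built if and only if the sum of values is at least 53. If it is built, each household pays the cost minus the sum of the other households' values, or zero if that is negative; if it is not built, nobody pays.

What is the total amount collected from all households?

Total value 66 ≥ cost 53, so it is built.
Household 1: others sum to 58; max(0, 53 - 58) = 0.
Household 2: others sum to 46; max(0, 53 - 46) = 7.
Household 3: others sum to 41; max(0, 53 - 41) = 12.
Household 4: others sum to 63; max(0, 53 - 63) = 0.
Household 5: others sum to 56; max(0, 53 - 56) = 0.
Total collected = 0 + 7 + 12 + 0 + 0 = 19.

19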